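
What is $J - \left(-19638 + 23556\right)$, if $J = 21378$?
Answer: $17460$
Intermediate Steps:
$J - \left(-19638 + 23556\right) = 21378 - \left(-19638 + 23556\right) = 21378 - 3918 = 17460$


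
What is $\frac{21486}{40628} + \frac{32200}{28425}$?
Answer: $\frac{38379223}{23097018} \approx 1.6617$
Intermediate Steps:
$\frac{21486}{40628} + \frac{32200}{28425} = 21486 \cdot \frac{1}{40628} + 32200 \cdot \frac{1}{28425} = \frac{10743}{20314} + \frac{1288}{1137} = \frac{38379223}{23097018}$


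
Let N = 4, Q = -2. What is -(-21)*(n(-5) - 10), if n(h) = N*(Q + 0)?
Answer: -378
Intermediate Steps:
n(h) = -8 (n(h) = 4*(-2 + 0) = 4*(-2) = -8)
-(-21)*(n(-5) - 10) = -(-21)*(-8 - 10) = -(-21)*(-18) = -7*54 = -378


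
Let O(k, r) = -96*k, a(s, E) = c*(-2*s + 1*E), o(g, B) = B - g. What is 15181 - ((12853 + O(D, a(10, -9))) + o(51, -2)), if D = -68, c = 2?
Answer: -4147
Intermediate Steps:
a(s, E) = -4*s + 2*E (a(s, E) = 2*(-2*s + 1*E) = 2*(-2*s + E) = 2*(E - 2*s) = -4*s + 2*E)
15181 - ((12853 + O(D, a(10, -9))) + o(51, -2)) = 15181 - ((12853 - 96*(-68)) + (-2 - 1*51)) = 15181 - ((12853 + 6528) + (-2 - 51)) = 15181 - (19381 - 53) = 15181 - 1*19328 = 15181 - 19328 = -4147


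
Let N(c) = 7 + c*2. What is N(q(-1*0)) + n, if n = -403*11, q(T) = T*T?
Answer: -4426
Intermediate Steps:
q(T) = T**2
N(c) = 7 + 2*c
n = -4433
N(q(-1*0)) + n = (7 + 2*(-1*0)**2) - 4433 = (7 + 2*0**2) - 4433 = (7 + 2*0) - 4433 = (7 + 0) - 4433 = 7 - 4433 = -4426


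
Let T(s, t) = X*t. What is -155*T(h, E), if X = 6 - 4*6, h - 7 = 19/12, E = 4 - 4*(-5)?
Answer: 66960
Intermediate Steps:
E = 24 (E = 4 + 20 = 24)
h = 103/12 (h = 7 + 19/12 = 103/12 ≈ 8.5833)
X = -18 (X = 6 - 24 = -18)
T(s, t) = -18*t
-155*T(h, E) = -(-2790)*24 = -155*(-432) = 66960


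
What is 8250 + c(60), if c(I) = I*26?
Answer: 9810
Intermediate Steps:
c(I) = 26*I
8250 + c(60) = 8250 + 26*60 = 8250 + 1560 = 9810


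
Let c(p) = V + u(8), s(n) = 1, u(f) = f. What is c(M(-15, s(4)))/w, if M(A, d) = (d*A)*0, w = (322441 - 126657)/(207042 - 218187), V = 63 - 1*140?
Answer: 769005/195784 ≈ 3.9278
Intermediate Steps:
V = -77 (V = 63 - 140 = -77)
w = -195784/11145 (w = 195784/(-11145) = 195784*(-1/11145) = -195784/11145 ≈ -17.567)
M(A, d) = 0 (M(A, d) = (A*d)*0 = 0)
c(p) = -69 (c(p) = -77 + 8 = -69)
c(M(-15, s(4)))/w = -69/(-195784/11145) = -69*(-11145/195784) = 769005/195784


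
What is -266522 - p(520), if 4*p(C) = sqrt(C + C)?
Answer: -266522 - sqrt(65) ≈ -2.6653e+5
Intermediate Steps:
p(C) = sqrt(2)*sqrt(C)/4 (p(C) = sqrt(C + C)/4 = sqrt(2*C)/4 = (sqrt(2)*sqrt(C))/4 = sqrt(2)*sqrt(C)/4)
-266522 - p(520) = -266522 - sqrt(2)*sqrt(520)/4 = -266522 - sqrt(2)*2*sqrt(130)/4 = -266522 - sqrt(65)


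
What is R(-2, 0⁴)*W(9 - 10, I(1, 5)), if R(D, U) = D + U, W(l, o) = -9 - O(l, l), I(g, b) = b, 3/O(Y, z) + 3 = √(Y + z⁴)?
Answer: 16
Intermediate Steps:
O(Y, z) = 3/(-3 + √(Y + z⁴))
W(l, o) = -9 - 3/(-3 + √(l + l⁴))
R(-2, 0⁴)*W(9 - 10, I(1, 5)) = (-2 + 0⁴)*((24 - 9*√((9 - 10) + (9 - 10)⁴))/(-3 + √((9 - 10) + (9 - 10)⁴))) = (-2 + 0)*((24 - 9*√(-1 + (-1)⁴))/(-3 + √(-1 + (-1)⁴))) = -2*(24 - 9*√(-1 + 1))/(-3 + √(-1 + 1)) = -2*(24 - 9*√0)/(-3 + √0) = -2*(24 - 9*0)/(-3 + 0) = -2*(24 + 0)/(-3) = -(-2)*24/3 = -2*(-8) = 16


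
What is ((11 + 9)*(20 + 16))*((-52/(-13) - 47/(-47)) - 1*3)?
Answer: 1440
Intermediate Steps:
((11 + 9)*(20 + 16))*((-52/(-13) - 47/(-47)) - 1*3) = (20*36)*((-52*(-1/13) - 47*(-1/47)) - 3) = 720*((4 + 1) - 3) = 720*(5 - 3) = 720*2 = 1440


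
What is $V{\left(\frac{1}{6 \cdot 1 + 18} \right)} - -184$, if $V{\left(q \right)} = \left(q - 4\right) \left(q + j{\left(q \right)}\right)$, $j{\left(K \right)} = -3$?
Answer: $\frac{112729}{576} \approx 195.71$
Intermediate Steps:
$V{\left(q \right)} = \left(-4 + q\right) \left(-3 + q\right)$ ($V{\left(q \right)} = \left(q - 4\right) \left(q - 3\right) = \left(-4 + q\right) \left(-3 + q\right)$)
$V{\left(\frac{1}{6 \cdot 1 + 18} \right)} - -184 = \left(12 + \left(\frac{1}{6 \cdot 1 + 18}\right)^{2} - \frac{7}{6 \cdot 1 + 18}\right) - -184 = \left(12 + \left(\frac{1}{6 + 18}\right)^{2} - \frac{7}{6 + 18}\right) + 184 = \left(12 + \left(\frac{1}{24}\right)^{2} - \frac{7}{24}\right) + 184 = \left(12 + \frac{1}{576} - \frac{7}{24}\right) + 184 = \frac{6745}{576} + 184 = \frac{112729}{576}$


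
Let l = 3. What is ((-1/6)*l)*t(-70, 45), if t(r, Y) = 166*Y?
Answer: -3735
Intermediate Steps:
((-1/6)*l)*t(-70, 45) = (-1/6*3)*(166*45) = (-1*⅙*3)*7470 = -⅙*3*7470 = -½*7470 = -3735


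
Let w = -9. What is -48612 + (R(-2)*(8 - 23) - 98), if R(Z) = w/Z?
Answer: -97555/2 ≈ -48778.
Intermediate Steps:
R(Z) = -9/Z
-48612 + (R(-2)*(8 - 23) - 98) = -48612 + ((-9/(-2))*(8 - 23) - 98) = -48612 + (-9*(-½)*(-15) - 98) = -48612 + ((9/2)*(-15) - 98) = -48612 + (-135/2 - 98) = -48612 - 331/2 = -97555/2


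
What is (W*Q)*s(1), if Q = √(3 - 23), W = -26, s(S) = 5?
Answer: -260*I*√5 ≈ -581.38*I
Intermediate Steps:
Q = 2*I*√5 (Q = √(-20) = 2*I*√5 ≈ 4.4721*I)
(W*Q)*s(1) = -52*I*√5*5 = -260*I*√5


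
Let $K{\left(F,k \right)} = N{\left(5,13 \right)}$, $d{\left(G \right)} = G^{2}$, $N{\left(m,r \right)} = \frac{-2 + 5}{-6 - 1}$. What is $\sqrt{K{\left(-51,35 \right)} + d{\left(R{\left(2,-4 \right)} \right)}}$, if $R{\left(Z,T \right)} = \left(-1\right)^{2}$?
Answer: $\frac{2 \sqrt{7}}{7} \approx 0.75593$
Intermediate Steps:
$N{\left(m,r \right)} = - \frac{3}{7}$ ($N{\left(m,r \right)} = \frac{3}{-7} = 3 \left(- \frac{1}{7}\right) = - \frac{3}{7}$)
$R{\left(Z,T \right)} = 1$
$K{\left(F,k \right)} = - \frac{3}{7}$
$\sqrt{K{\left(-51,35 \right)} + d{\left(R{\left(2,-4 \right)} \right)}} = \sqrt{- \frac{3}{7} + 1^{2}} = \sqrt{- \frac{3}{7} + 1} = \sqrt{\frac{4}{7}} = \frac{2 \sqrt{7}}{7}$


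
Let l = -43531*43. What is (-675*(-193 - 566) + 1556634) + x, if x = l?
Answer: 197126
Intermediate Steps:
l = -1871833
x = -1871833
(-675*(-193 - 566) + 1556634) + x = (-675*(-193 - 566) + 1556634) - 1871833 = (-675*(-759) + 1556634) - 1871833 = (512325 + 1556634) - 1871833 = 2068959 - 1871833 = 197126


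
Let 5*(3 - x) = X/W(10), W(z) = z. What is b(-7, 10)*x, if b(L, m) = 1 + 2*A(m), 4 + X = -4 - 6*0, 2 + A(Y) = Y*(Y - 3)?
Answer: 10823/25 ≈ 432.92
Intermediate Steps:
A(Y) = -2 + Y*(-3 + Y) (A(Y) = -2 + Y*(Y - 3) = -2 + Y*(-3 + Y))
X = -8 (X = -4 + (-4 - 6*0) = -4 + (-4 + 0) = -4 - 4 = -8)
b(L, m) = -3 - 6*m + 2*m**2 (b(L, m) = 1 + 2*(-2 + m**2 - 3*m) = 1 + (-4 - 6*m + 2*m**2) = -3 - 6*m + 2*m**2)
x = 79/25 (x = 3 - (-8)/(5*10) = 3 - 1/5*(-4/5) = 3 + 4/25 = 79/25 ≈ 3.1600)
b(-7, 10)*x = (-3 - 6*10 + 2*10**2)*(79/25) = (-3 - 60 + 2*100)*(79/25) = (-3 - 60 + 200)*(79/25) = 137*(79/25) = 10823/25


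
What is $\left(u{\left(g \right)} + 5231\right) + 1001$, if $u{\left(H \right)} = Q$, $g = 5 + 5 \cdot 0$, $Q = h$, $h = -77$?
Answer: $6155$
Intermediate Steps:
$Q = -77$
$g = 5$ ($g = 5 + 0 = 5$)
$u{\left(H \right)} = -77$
$\left(u{\left(g \right)} + 5231\right) + 1001 = \left(-77 + 5231\right) + 1001 = 5154 + 1001 = 6155$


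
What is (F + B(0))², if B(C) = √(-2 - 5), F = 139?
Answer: (139 + I*√7)² ≈ 19314.0 + 735.52*I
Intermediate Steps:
B(C) = I*√7 (B(C) = √(-7) = I*√7)
(F + B(0))² = (139 + I*√7)²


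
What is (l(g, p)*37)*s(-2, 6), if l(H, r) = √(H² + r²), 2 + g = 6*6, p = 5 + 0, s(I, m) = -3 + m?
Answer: 111*√1181 ≈ 3814.6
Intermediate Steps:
p = 5
g = 34 (g = -2 + 6*6 = -2 + 36 = 34)
(l(g, p)*37)*s(-2, 6) = (√(34² + 5²)*37)*(-3 + 6) = (√(1156 + 25)*37)*3 = (√1181*37)*3 = (37*√1181)*3 = 111*√1181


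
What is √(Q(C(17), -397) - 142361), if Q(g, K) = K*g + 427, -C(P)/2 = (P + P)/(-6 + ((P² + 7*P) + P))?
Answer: 5*I*√996270546/419 ≈ 376.66*I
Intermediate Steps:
C(P) = -4*P/(-6 + P² + 8*P) (C(P) = -2*(P + P)/(-6 + ((P² + 7*P) + P)) = -2*2*P/(-6 + (P² + 8*P)) = -2*2*P/(-6 + P² + 8*P) = -4*P/(-6 + P² + 8*P))
Q(g, K) = 427 + K*g
√(Q(C(17), -397) - 142361) = √((427 - (-1588)*17/(-6 + 17² + 8*17)) - 142361) = √((427 - (-1588)*17/(-6 + 289 + 136)) - 142361) = √((427 - (-1588)*17/419) - 142361) = √((427 - 397*(-68/419)) - 142361) = √((427 + 26996/419) - 142361) = √(205909/419 - 142361) = √(-59443350/419) = 5*I*√996270546/419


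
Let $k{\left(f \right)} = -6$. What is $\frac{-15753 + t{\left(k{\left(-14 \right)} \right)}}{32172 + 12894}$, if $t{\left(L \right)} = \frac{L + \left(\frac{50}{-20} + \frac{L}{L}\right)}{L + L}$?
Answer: $- \frac{126019}{360528} \approx -0.34954$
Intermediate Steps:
$t{\left(L \right)} = \frac{- \frac{3}{2} + L}{2 L}$ ($t{\left(L \right)} = \frac{L + \left(50 \left(- \frac{1}{20}\right) + 1\right)}{2 L} = \left(L + \left(- \frac{5}{2} + 1\right)\right) \frac{1}{2 L} = \left(L - \frac{3}{2}\right) \frac{1}{2 L} = \left(- \frac{3}{2} + L\right) \frac{1}{2 L} = \frac{- \frac{3}{2} + L}{2 L}$)
$\frac{-15753 + t{\left(k{\left(-14 \right)} \right)}}{32172 + 12894} = \frac{-15753 + \frac{-3 + 2 \left(-6\right)}{4 \left(-6\right)}}{32172 + 12894} = \frac{-15753 + \frac{1}{4} \left(- \frac{1}{6}\right) \left(-3 - 12\right)}{45066} = \left(-15753 + \frac{1}{4} \left(- \frac{1}{6}\right) \left(-15\right)\right) \frac{1}{45066} = \left(-15753 + \frac{5}{8}\right) \frac{1}{45066} = \left(- \frac{126019}{8}\right) \frac{1}{45066} = - \frac{126019}{360528}$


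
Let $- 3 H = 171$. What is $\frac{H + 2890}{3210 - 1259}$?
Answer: $\frac{2833}{1951} \approx 1.4521$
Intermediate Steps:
$H = -57$ ($H = \left(- \frac{1}{3}\right) 171 = -57$)
$\frac{H + 2890}{3210 - 1259} = \frac{-57 + 2890}{3210 - 1259} = \frac{2833}{1951}$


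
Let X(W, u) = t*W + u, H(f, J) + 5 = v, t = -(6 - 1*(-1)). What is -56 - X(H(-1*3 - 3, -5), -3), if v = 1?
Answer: -81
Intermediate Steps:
t = -7 (t = -(6 + 1) = -1*7 = -7)
H(f, J) = -4 (H(f, J) = -5 + 1 = -4)
X(W, u) = u - 7*W (X(W, u) = -7*W + u = u - 7*W)
-56 - X(H(-1*3 - 3, -5), -3) = -56 - (-3 - 7*(-4)) = -56 - (-3 + 28) = -56 - 1*25 = -56 - 25 = -81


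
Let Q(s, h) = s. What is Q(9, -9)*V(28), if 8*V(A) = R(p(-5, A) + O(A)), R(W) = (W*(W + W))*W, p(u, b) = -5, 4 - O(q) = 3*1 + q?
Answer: -73728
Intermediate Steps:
O(q) = 1 - q (O(q) = 4 - (3*1 + q) = 4 - (3 + q) = 4 + (-3 - q) = 1 - q)
R(W) = 2*W**3 (R(W) = (W*(2*W))*W = (2*W**2)*W = 2*W**3)
V(A) = (-4 - A)**3/4 (V(A) = (2*(-5 + (1 - A))**3)/8 = (2*(-4 - A)**3)/8 = (-4 - A)**3/4)
Q(9, -9)*V(28) = 9*(-(4 + 28)**3/4) = 9*(-1/4*32**3) = 9*(-1/4*32768) = 9*(-8192) = -73728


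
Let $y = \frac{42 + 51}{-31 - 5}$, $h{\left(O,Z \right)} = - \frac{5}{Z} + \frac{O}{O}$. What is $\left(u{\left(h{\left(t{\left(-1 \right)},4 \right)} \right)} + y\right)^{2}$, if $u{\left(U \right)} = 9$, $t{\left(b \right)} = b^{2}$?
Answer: $\frac{5929}{144} \approx 41.174$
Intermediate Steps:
$h{\left(O,Z \right)} = 1 - \frac{5}{Z}$ ($h{\left(O,Z \right)} = - \frac{5}{Z} + 1 = 1 - \frac{5}{Z}$)
$y = - \frac{31}{12}$ ($y = \frac{93}{-36} = 93 \left(- \frac{1}{36}\right) = - \frac{31}{12} \approx -2.5833$)
$\left(u{\left(h{\left(t{\left(-1 \right)},4 \right)} \right)} + y\right)^{2} = \left(9 - \frac{31}{12}\right)^{2} = \left(\frac{77}{12}\right)^{2} = \frac{5929}{144}$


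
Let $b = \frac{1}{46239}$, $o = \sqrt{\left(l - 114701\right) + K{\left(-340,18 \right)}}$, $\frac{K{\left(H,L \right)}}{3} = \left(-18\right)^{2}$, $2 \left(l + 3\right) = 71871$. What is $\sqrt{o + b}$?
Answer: $\frac{\sqrt{184956 + 4276090242 i \sqrt{311186}}}{92478} \approx 11.809 + 11.809 i$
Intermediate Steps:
$l = \frac{71865}{2}$ ($l = -3 + \frac{1}{2} \cdot 71871 = -3 + \frac{71871}{2} = \frac{71865}{2} \approx 35933.0$)
$K{\left(H,L \right)} = 972$ ($K{\left(H,L \right)} = 3 \left(-18\right)^{2} = 3 \cdot 324 = 972$)
$o = \frac{i \sqrt{311186}}{2}$ ($o = \sqrt{\left(\frac{71865}{2} - 114701\right) + 972} = \sqrt{- \frac{157537}{2} + 972} = \sqrt{- \frac{155593}{2}} = \frac{i \sqrt{311186}}{2} \approx 278.92 i$)
$b = \frac{1}{46239} \approx 2.1627 \cdot 10^{-5}$
$\sqrt{o + b} = \sqrt{\frac{i \sqrt{311186}}{2} + \frac{1}{46239}} = \sqrt{\frac{1}{46239} + \frac{i \sqrt{311186}}{2}}$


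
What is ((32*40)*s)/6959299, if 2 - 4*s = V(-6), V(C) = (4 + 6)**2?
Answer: -31360/6959299 ≈ -0.0045062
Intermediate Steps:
V(C) = 100 (V(C) = 10**2 = 100)
s = -49/2 (s = 1/2 - 1/4*100 = 1/2 - 25 = -49/2 ≈ -24.500)
((32*40)*s)/6959299 = ((32*40)*(-49/2))/6959299 = (1280*(-49/2))*(1/6959299) = -31360*1/6959299 = -31360/6959299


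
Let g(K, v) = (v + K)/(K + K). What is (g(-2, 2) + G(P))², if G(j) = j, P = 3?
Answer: 9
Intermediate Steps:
g(K, v) = (K + v)/(2*K) (g(K, v) = (K + v)/((2*K)) = (K + v)*(1/(2*K)) = (K + v)/(2*K))
(g(-2, 2) + G(P))² = ((½)*(-2 + 2)/(-2) + 3)² = ((½)*(-½)*0 + 3)² = (0 + 3)² = 3² = 9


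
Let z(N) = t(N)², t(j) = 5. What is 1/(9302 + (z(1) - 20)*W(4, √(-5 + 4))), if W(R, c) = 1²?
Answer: 1/9307 ≈ 0.00010745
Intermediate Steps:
W(R, c) = 1
z(N) = 25 (z(N) = 5² = 25)
1/(9302 + (z(1) - 20)*W(4, √(-5 + 4))) = 1/(9302 + (25 - 20)*1) = 1/(9302 + 5*1) = 1/(9302 + 5) = 1/9307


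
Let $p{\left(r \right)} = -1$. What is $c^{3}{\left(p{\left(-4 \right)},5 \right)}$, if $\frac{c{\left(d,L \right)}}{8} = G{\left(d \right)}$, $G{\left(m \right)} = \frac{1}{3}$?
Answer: $\frac{512}{27} \approx 18.963$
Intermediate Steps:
$G{\left(m \right)} = \frac{1}{3}$
$c{\left(d,L \right)} = \frac{8}{3}$ ($c{\left(d,L \right)} = 8 \cdot \frac{1}{3} = \frac{8}{3}$)
$c^{3}{\left(p{\left(-4 \right)},5 \right)} = \left(\frac{8}{3}\right)^{3} = \frac{512}{27}$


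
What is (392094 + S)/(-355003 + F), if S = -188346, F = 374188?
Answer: 67916/6395 ≈ 10.620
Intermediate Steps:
(392094 + S)/(-355003 + F) = (392094 - 188346)/(-355003 + 374188) = 203748/19185 = 203748*(1/19185) = 67916/6395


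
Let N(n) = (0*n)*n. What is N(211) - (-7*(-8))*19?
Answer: -1064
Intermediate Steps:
N(n) = 0 (N(n) = 0*n = 0)
N(211) - (-7*(-8))*19 = 0 - (-7*(-8))*19 = 0 - 56*19 = 0 - 1*1064 = 0 - 1064 = -1064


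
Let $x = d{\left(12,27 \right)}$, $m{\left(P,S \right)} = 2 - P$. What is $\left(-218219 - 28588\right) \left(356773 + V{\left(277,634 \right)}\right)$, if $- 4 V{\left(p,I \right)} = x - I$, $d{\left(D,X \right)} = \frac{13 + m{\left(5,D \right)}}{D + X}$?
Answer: $- \frac{1145211299694}{13} \approx -8.8093 \cdot 10^{10}$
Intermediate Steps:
$d{\left(D,X \right)} = \frac{10}{D + X}$ ($d{\left(D,X \right)} = \frac{13 + \left(2 - 5\right)}{D + X} = \frac{13 - 3}{D + X} = \frac{10}{D + X}$)
$x = \frac{10}{39}$ ($x = \frac{10}{12 + 27} = \frac{10}{39} \approx 0.25641$)
$V{\left(p,I \right)} = - \frac{5}{78} + \frac{I}{4}$ ($V{\left(p,I \right)} = - \frac{\frac{10}{39} - I}{4} = - \frac{5}{78} + \frac{I}{4}$)
$\left(-218219 - 28588\right) \left(356773 + V{\left(277,634 \right)}\right) = \left(-218219 - 28588\right) \left(356773 + \left(- \frac{5}{78} + \frac{1}{4} \cdot 634\right)\right) = - 246807 \left(356773 + \left(- \frac{5}{78} + \frac{317}{2}\right)\right) = - 246807 \left(356773 + \frac{6179}{39}\right) = \left(-246807\right) \frac{13920326}{39} = - \frac{1145211299694}{13}$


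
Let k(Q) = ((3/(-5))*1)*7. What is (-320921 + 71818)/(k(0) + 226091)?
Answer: -1245515/1130434 ≈ -1.1018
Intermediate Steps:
k(Q) = -21/5 (k(Q) = ((3*(-1/5))*1)*7 = -3/5*1*7 = -3/5*7 = -21/5)
(-320921 + 71818)/(k(0) + 226091) = (-320921 + 71818)/(-21/5 + 226091) = -249103/1130434/5 = -249103*5/1130434 = -1245515/1130434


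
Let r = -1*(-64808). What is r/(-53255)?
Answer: -64808/53255 ≈ -1.2169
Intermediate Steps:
r = 64808
r/(-53255) = 64808/(-53255) = 64808*(-1/53255) = -64808/53255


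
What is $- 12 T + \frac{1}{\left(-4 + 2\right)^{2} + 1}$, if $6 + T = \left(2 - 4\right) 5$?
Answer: $\frac{961}{5} \approx 192.2$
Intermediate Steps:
$T = -16$ ($T = -6 + \left(2 - 4\right) 5 = -6 - 10 = -16$)
$- 12 T + \frac{1}{\left(-4 + 2\right)^{2} + 1} = \left(-12\right) \left(-16\right) + \frac{1}{\left(-4 + 2\right)^{2} + 1} = 192 + \frac{1}{\left(-2\right)^{2} + 1} = 192 + \frac{1}{4 + 1} = 192 + \frac{1}{5} = \frac{961}{5}$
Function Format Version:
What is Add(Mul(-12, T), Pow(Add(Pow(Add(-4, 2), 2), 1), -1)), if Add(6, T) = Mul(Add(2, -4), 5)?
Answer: Rational(961, 5) ≈ 192.20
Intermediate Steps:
T = -16 (T = Add(-6, Mul(Add(2, -4), 5)) = Add(-6, Mul(-2, 5)) = Add(-6, -10) = -16)
Add(Mul(-12, T), Pow(Add(Pow(Add(-4, 2), 2), 1), -1)) = Add(Mul(-12, -16), Pow(Add(Pow(Add(-4, 2), 2), 1), -1)) = Add(192, Pow(Add(Pow(-2, 2), 1), -1)) = Add(192, Pow(Add(4, 1), -1)) = Add(192, Pow(5, -1)) = Add(192, Rational(1, 5)) = Rational(961, 5)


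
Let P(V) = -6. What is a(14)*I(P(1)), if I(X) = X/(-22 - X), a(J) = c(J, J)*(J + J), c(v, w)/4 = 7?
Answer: 294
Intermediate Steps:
c(v, w) = 28 (c(v, w) = 4*7 = 28)
a(J) = 56*J (a(J) = 28*(J + J) = 28*(2*J) = 56*J)
a(14)*I(P(1)) = (56*14)*(-1*(-6)/(22 - 6)) = 784*(-1*(-6)/16) = 784*(-1*(-6)*1/16) = 784*(3/8) = 294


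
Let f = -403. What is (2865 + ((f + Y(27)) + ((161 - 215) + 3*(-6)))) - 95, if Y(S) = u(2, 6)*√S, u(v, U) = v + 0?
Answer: 2295 + 6*√3 ≈ 2305.4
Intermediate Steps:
u(v, U) = v
Y(S) = 2*√S
(2865 + ((f + Y(27)) + ((161 - 215) + 3*(-6)))) - 95 = (2865 + ((-403 + 2*√27) + ((161 - 215) + 3*(-6)))) - 95 = (2865 + ((-403 + 2*(3*√3)) + (-54 - 18))) - 95 = (2865 + ((-403 + 6*√3) - 72)) - 95 = (2865 + (-475 + 6*√3)) - 95 = (2390 + 6*√3) - 95 = 2295 + 6*√3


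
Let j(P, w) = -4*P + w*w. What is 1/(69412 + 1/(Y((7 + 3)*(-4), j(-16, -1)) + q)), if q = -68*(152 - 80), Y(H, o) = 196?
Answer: 4700/326236399 ≈ 1.4407e-5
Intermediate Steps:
j(P, w) = w² - 4*P (j(P, w) = -4*P + w² = w² - 4*P)
q = -4896 (q = -68*72 = -4896)
1/(69412 + 1/(Y((7 + 3)*(-4), j(-16, -1)) + q)) = 1/(69412 + 1/(196 - 4896)) = 1/(69412 + 1/(-4700)) = 1/(69412 - 1/4700) = 1/(326236399/4700) = 4700/326236399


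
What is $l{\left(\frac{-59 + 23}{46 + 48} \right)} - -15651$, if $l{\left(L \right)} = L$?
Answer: $\frac{735579}{47} \approx 15651.0$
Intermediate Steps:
$l{\left(\frac{-59 + 23}{46 + 48} \right)} - -15651 = \frac{-59 + 23}{46 + 48} - -15651 = - \frac{36}{94} + 15651 = \left(-36\right) \frac{1}{94} + 15651 = - \frac{18}{47} + 15651 = \frac{735579}{47}$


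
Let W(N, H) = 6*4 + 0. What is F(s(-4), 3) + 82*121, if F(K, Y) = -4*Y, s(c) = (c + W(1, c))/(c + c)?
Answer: 9910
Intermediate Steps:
W(N, H) = 24 (W(N, H) = 24 + 0 = 24)
s(c) = (24 + c)/(2*c) (s(c) = (c + 24)/(c + c) = (24 + c)/((2*c)) = (24 + c)*(1/(2*c)) = (24 + c)/(2*c))
F(s(-4), 3) + 82*121 = -4*3 + 82*121 = -12 + 9922 = 9910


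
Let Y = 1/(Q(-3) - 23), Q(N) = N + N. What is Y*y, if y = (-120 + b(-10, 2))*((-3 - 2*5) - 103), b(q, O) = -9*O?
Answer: -552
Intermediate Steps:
Q(N) = 2*N
Y = -1/29 (Y = 1/(2*(-3) - 23) = 1/(-6 - 23) = 1/(-29) = -1/29 ≈ -0.034483)
y = 16008 (y = (-120 - 9*2)*((-3 - 2*5) - 103) = (-120 - 18)*((-3 - 10) - 103) = -138*(-13 - 103) = -138*(-116) = 16008)
Y*y = -1/29*16008 = -552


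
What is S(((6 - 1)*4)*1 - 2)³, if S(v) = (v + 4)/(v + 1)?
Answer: 10648/6859 ≈ 1.5524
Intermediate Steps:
S(v) = (4 + v)/(1 + v)
S(((6 - 1)*4)*1 - 2)³ = ((4 + (((6 - 1)*4)*1 - 2))/(1 + (((6 - 1)*4)*1 - 2)))³ = ((4 + ((5*4)*1 - 2))/(1 + ((5*4)*1 - 2)))³ = ((4 + (20*1 - 2))/(1 + (20*1 - 2)))³ = ((4 + (20 - 2))/(1 + (20 - 2)))³ = ((4 + 18)/(1 + 18))³ = (22/19)³ = 10648/6859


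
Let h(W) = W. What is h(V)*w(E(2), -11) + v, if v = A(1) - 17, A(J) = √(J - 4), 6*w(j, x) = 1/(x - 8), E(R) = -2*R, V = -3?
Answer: -645/38 + I*√3 ≈ -16.974 + 1.732*I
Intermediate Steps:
w(j, x) = 1/(6*(-8 + x)) (w(j, x) = 1/(6*(x - 8)) = 1/(6*(-8 + x)))
A(J) = √(-4 + J)
v = -17 + I*√3 (v = √(-4 + 1) - 17 = √(-3) - 17 = I*√3 - 17 = -17 + I*√3 ≈ -17.0 + 1.732*I)
h(V)*w(E(2), -11) + v = -1/(2*(-8 - 11)) + (-17 + I*√3) = -1/(2*(-19)) + (-17 + I*√3) = -(-1)/(2*19) + (-17 + I*√3) = -3*(-1/114) + (-17 + I*√3) = 1/38 + (-17 + I*√3) = -645/38 + I*√3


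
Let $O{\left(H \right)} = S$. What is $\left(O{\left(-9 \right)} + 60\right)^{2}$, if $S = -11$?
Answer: $2401$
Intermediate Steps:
$O{\left(H \right)} = -11$
$\left(O{\left(-9 \right)} + 60\right)^{2} = \left(-11 + 60\right)^{2} = 49^{2} = 2401$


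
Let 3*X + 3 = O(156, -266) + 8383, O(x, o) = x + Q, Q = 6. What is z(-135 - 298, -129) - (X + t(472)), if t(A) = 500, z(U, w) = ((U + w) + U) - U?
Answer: -11728/3 ≈ -3909.3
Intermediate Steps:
O(x, o) = 6 + x (O(x, o) = x + 6 = 6 + x)
z(U, w) = U + w (z(U, w) = (w + 2*U) - U = U + w)
X = 8542/3 (X = -1 + ((6 + 156) + 8383)/3 = -1 + (162 + 8383)/3 = -1 + (⅓)*8545 = -1 + 8545/3 = 8542/3 ≈ 2847.3)
z(-135 - 298, -129) - (X + t(472)) = ((-135 - 298) - 129) - (8542/3 + 500) = (-433 - 129) - 1*10042/3 = -562 - 10042/3 = -11728/3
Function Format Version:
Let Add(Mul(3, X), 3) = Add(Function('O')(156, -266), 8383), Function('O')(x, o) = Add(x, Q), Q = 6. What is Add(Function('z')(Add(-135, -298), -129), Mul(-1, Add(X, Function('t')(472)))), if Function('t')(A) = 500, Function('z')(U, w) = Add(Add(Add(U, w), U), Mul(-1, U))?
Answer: Rational(-11728, 3) ≈ -3909.3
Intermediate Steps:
Function('O')(x, o) = Add(6, x) (Function('O')(x, o) = Add(x, 6) = Add(6, x))
Function('z')(U, w) = Add(U, w) (Function('z')(U, w) = Add(Add(w, Mul(2, U)), Mul(-1, U)) = Add(U, w))
X = Rational(8542, 3) (X = Add(-1, Mul(Rational(1, 3), Add(Add(6, 156), 8383))) = Add(-1, Mul(Rational(1, 3), Add(162, 8383))) = Add(-1, Mul(Rational(1, 3), 8545)) = Add(-1, Rational(8545, 3)) = Rational(8542, 3) ≈ 2847.3)
Add(Function('z')(Add(-135, -298), -129), Mul(-1, Add(X, Function('t')(472)))) = Add(Add(Add(-135, -298), -129), Mul(-1, Add(Rational(8542, 3), 500))) = Add(Add(-433, -129), Mul(-1, Rational(10042, 3))) = Add(-562, Rational(-10042, 3)) = Rational(-11728, 3)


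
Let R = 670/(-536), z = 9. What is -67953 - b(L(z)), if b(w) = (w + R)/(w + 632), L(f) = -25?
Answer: -164989779/2428 ≈ -67953.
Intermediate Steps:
R = -5/4 (R = 670*(-1/536) = -5/4 ≈ -1.2500)
b(w) = (-5/4 + w)/(632 + w) (b(w) = (w - 5/4)/(w + 632) = (-5/4 + w)/(632 + w))
-67953 - b(L(z)) = -67953 - (-5/4 - 25)/(632 - 25) = -67953 - (-105)/(607*4) = -67953 - 1*(-105/2428) = -67953 + 105/2428 = -164989779/2428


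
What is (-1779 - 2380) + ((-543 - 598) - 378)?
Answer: -5678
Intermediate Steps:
(-1779 - 2380) + ((-543 - 598) - 378) = -4159 + (-1141 - 378) = -4159 - 1519 = -5678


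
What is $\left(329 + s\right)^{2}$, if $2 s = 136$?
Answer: $157609$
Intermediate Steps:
$s = 68$ ($s = \frac{1}{2} \cdot 136 = 68$)
$\left(329 + s\right)^{2} = \left(329 + 68\right)^{2} = 397^{2} = 157609$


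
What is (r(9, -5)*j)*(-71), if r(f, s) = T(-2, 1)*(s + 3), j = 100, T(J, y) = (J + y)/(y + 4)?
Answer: -2840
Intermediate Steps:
T(J, y) = (J + y)/(4 + y)
r(f, s) = -3/5 - s/5 (r(f, s) = ((-2 + 1)/(4 + 1))*(s + 3) = (-1/5)*(3 + s) = ((1/5)*(-1))*(3 + s) = -(3 + s)/5 = -3/5 - s/5)
(r(9, -5)*j)*(-71) = ((-3/5 - 1/5*(-5))*100)*(-71) = ((-3/5 + 1)*100)*(-71) = ((2/5)*100)*(-71) = 40*(-71) = -2840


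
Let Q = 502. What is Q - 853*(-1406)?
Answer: 1199820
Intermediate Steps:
Q - 853*(-1406) = 502 - 853*(-1406) = 502 + 1199318 = 1199820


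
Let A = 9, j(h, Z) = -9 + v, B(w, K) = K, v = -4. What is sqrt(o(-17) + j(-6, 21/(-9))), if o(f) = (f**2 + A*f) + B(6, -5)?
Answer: sqrt(118) ≈ 10.863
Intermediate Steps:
j(h, Z) = -13 (j(h, Z) = -9 - 4 = -13)
o(f) = -5 + f**2 + 9*f (o(f) = (f**2 + 9*f) - 5 = -5 + f**2 + 9*f)
sqrt(o(-17) + j(-6, 21/(-9))) = sqrt((-5 + (-17)**2 + 9*(-17)) - 13) = sqrt((-5 + 289 - 153) - 13) = sqrt(131 - 13) = sqrt(118)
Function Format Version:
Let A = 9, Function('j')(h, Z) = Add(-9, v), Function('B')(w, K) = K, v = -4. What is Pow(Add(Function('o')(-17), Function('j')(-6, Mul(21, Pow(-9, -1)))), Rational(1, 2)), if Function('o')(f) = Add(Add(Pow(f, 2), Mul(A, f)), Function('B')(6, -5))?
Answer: Pow(118, Rational(1, 2)) ≈ 10.863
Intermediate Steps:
Function('j')(h, Z) = -13 (Function('j')(h, Z) = Add(-9, -4) = -13)
Function('o')(f) = Add(-5, Pow(f, 2), Mul(9, f)) (Function('o')(f) = Add(Add(Pow(f, 2), Mul(9, f)), -5) = Add(-5, Pow(f, 2), Mul(9, f)))
Pow(Add(Function('o')(-17), Function('j')(-6, Mul(21, Pow(-9, -1)))), Rational(1, 2)) = Pow(Add(Add(-5, Pow(-17, 2), Mul(9, -17)), -13), Rational(1, 2)) = Pow(Add(Add(-5, 289, -153), -13), Rational(1, 2)) = Pow(Add(131, -13), Rational(1, 2)) = Pow(118, Rational(1, 2))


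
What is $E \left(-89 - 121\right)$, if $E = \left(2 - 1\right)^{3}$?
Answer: $-210$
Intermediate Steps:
$E = 1$ ($E = \left(2 - 1\right)^{3} = 1^{3} = 1$)
$E \left(-89 - 121\right) = 1 \left(-89 - 121\right) = 1 \left(-210\right) = -210$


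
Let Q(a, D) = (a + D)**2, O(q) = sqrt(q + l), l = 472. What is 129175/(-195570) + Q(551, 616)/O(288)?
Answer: -25835/39114 + 1361889*sqrt(190)/380 ≈ 49400.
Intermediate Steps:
O(q) = sqrt(472 + q) (O(q) = sqrt(q + 472) = sqrt(472 + q))
Q(a, D) = (D + a)**2
129175/(-195570) + Q(551, 616)/O(288) = 129175/(-195570) + (616 + 551)**2/(sqrt(472 + 288)) = 129175*(-1/195570) + 1167**2/(sqrt(760)) = -25835/39114 + 1361889/((2*sqrt(190))) = -25835/39114 + 1361889*(sqrt(190)/380) = -25835/39114 + 1361889*sqrt(190)/380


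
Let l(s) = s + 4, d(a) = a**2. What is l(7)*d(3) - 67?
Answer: 32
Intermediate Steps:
l(s) = 4 + s
l(7)*d(3) - 67 = (4 + 7)*3**2 - 67 = 11*9 - 67 = 99 - 67 = 32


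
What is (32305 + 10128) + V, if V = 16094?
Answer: 58527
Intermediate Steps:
(32305 + 10128) + V = (32305 + 10128) + 16094 = 42433 + 16094 = 58527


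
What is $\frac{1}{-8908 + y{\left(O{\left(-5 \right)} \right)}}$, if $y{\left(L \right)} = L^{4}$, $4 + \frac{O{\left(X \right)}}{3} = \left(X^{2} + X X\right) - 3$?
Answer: $\frac{1}{276913973} \approx 3.6112 \cdot 10^{-9}$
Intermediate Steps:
$O{\left(X \right)} = -21 + 6 X^{2}$ ($O{\left(X \right)} = -12 + 3 \left(\left(X^{2} + X X\right) - 3\right) = -12 + 3 \left(\left(X^{2} + X^{2}\right) - 3\right) = -12 + 3 \left(2 X^{2} - 3\right) = -12 + 3 \left(-3 + 2 X^{2}\right) = -12 + \left(-9 + 6 X^{2}\right) = -21 + 6 X^{2}$)
$\frac{1}{-8908 + y{\left(O{\left(-5 \right)} \right)}} = \frac{1}{-8908 + \left(-21 + 6 \left(-5\right)^{2}\right)^{4}} = \frac{1}{-8908 + \left(-21 + 6 \cdot 25\right)^{4}} = \frac{1}{-8908 + \left(-21 + 150\right)^{4}} = \frac{1}{-8908 + 129^{4}} = \frac{1}{-8908 + 276922881} = \frac{1}{276913973}$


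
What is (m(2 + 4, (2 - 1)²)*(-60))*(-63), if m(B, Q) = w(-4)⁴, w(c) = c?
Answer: 967680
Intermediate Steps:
m(B, Q) = 256 (m(B, Q) = (-4)⁴ = 256)
(m(2 + 4, (2 - 1)²)*(-60))*(-63) = (256*(-60))*(-63) = -15360*(-63) = 967680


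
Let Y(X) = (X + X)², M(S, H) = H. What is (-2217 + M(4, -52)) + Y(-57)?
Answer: 10727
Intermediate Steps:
Y(X) = 4*X² (Y(X) = (2*X)² = 4*X²)
(-2217 + M(4, -52)) + Y(-57) = (-2217 - 52) + 4*(-57)² = -2269 + 4*3249 = -2269 + 12996 = 10727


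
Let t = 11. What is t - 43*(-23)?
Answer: 1000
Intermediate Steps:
t - 43*(-23) = 11 - 43*(-23) = 11 + 989 = 1000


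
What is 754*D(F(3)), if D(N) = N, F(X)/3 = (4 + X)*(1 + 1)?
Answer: 31668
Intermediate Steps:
F(X) = 24 + 6*X (F(X) = 3*((4 + X)*(1 + 1)) = 3*((4 + X)*2) = 3*(8 + 2*X) = 24 + 6*X)
754*D(F(3)) = 754*(24 + 6*3) = 754*(24 + 18) = 754*42 = 31668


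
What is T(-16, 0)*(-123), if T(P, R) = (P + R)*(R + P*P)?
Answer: 503808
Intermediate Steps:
T(P, R) = (P + R)*(R + P**2)
T(-16, 0)*(-123) = ((-16)**3 + 0**2 - 16*0 + 0*(-16)**2)*(-123) = (-4096 + 0 + 0 + 0*256)*(-123) = (-4096 + 0 + 0 + 0)*(-123) = -4096*(-123) = 503808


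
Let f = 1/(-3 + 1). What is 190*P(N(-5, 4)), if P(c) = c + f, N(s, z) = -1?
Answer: -285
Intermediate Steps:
f = -½ (f = 1/(-2) = -½ ≈ -0.50000)
P(c) = -½ + c (P(c) = c - ½ = -½ + c)
190*P(N(-5, 4)) = 190*(-½ - 1) = 190*(-3/2) = -285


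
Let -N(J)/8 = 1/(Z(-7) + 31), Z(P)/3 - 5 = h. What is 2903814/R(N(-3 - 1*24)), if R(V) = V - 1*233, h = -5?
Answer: -90018234/7231 ≈ -12449.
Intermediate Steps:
Z(P) = 0 (Z(P) = 15 + 3*(-5) = 15 - 15 = 0)
N(J) = -8/31 (N(J) = -8/(0 + 31) = -8/31)
R(V) = -233 + V (R(V) = V - 233 = -233 + V)
2903814/R(N(-3 - 1*24)) = 2903814/(-233 - 8/31) = 2903814/(-7231/31) = 2903814*(-31/7231) = -90018234/7231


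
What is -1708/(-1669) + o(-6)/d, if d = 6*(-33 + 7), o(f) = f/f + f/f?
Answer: 131555/130182 ≈ 1.0105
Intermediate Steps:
o(f) = 2 (o(f) = 1 + 1 = 2)
d = -156 (d = 6*(-26) = -156)
-1708/(-1669) + o(-6)/d = -1708/(-1669) + 2/(-156) = -1708*(-1/1669) + 2*(-1/156) = 1708/1669 - 1/78 = 131555/130182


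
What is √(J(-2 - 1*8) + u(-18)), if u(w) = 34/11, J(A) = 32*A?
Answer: I*√38346/11 ≈ 17.802*I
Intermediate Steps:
u(w) = 34/11 (u(w) = 34*(1/11) = 34/11)
√(J(-2 - 1*8) + u(-18)) = √(32*(-2 - 1*8) + 34/11) = √(32*(-2 - 8) + 34/11) = √(32*(-10) + 34/11) = √(-320 + 34/11) = √(-3486/11) = I*√38346/11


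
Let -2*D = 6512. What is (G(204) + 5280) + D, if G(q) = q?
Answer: 2228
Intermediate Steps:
D = -3256 (D = -½*6512 = -3256)
(G(204) + 5280) + D = (204 + 5280) - 3256 = 5484 - 3256 = 2228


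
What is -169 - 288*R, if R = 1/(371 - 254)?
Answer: -2229/13 ≈ -171.46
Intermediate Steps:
R = 1/117 ≈ 0.0085470
-169 - 288*R = -169 - 288*1/117 = -169 - 32/13 = -2229/13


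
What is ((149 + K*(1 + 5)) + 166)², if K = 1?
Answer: 103041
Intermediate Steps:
((149 + K*(1 + 5)) + 166)² = ((149 + 1*(1 + 5)) + 166)² = ((149 + 1*6) + 166)² = ((149 + 6) + 166)² = (155 + 166)² = 321² = 103041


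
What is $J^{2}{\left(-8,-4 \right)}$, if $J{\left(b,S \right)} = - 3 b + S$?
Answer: $400$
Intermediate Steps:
$J{\left(b,S \right)} = S - 3 b$
$J^{2}{\left(-8,-4 \right)} = \left(-4 - -24\right)^{2} = \left(-4 + 24\right)^{2} = 20^{2} = 400$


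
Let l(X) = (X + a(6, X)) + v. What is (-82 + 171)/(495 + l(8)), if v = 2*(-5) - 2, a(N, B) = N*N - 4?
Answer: 89/523 ≈ 0.17017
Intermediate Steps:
a(N, B) = -4 + N**2 (a(N, B) = N**2 - 4 = -4 + N**2)
v = -12 (v = -10 - 2 = -12)
l(X) = 20 + X (l(X) = (X + (-4 + 6**2)) - 12 = (X + (-4 + 36)) - 12 = (X + 32) - 12 = (32 + X) - 12 = 20 + X)
(-82 + 171)/(495 + l(8)) = (-82 + 171)/(495 + (20 + 8)) = 89/(495 + 28) = 89/523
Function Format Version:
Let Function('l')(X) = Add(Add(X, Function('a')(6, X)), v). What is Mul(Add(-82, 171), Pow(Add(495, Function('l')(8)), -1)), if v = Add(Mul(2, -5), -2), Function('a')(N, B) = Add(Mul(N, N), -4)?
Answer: Rational(89, 523) ≈ 0.17017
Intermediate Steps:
Function('a')(N, B) = Add(-4, Pow(N, 2)) (Function('a')(N, B) = Add(Pow(N, 2), -4) = Add(-4, Pow(N, 2)))
v = -12 (v = Add(-10, -2) = -12)
Function('l')(X) = Add(20, X) (Function('l')(X) = Add(Add(X, Add(-4, Pow(6, 2))), -12) = Add(Add(X, Add(-4, 36)), -12) = Add(Add(X, 32), -12) = Add(Add(32, X), -12) = Add(20, X))
Mul(Add(-82, 171), Pow(Add(495, Function('l')(8)), -1)) = Mul(Add(-82, 171), Pow(Add(495, Add(20, 8)), -1)) = Mul(89, Pow(Add(495, 28), -1)) = Mul(89, Pow(523, -1)) = Mul(89, Rational(1, 523)) = Rational(89, 523)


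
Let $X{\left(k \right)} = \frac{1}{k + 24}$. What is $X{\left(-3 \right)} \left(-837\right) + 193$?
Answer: $\frac{1072}{7} \approx 153.14$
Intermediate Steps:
$X{\left(k \right)} = \frac{1}{24 + k}$
$X{\left(-3 \right)} \left(-837\right) + 193 = \frac{1}{24 - 3} \left(-837\right) + 193 = \frac{1}{21} \left(-837\right) + 193 = - \frac{279}{7} + 193 = \frac{1072}{7}$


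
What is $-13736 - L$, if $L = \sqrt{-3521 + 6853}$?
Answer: $-13736 - 14 \sqrt{17} \approx -13794.0$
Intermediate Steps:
$L = 14 \sqrt{17}$ ($L = \sqrt{3332} = 14 \sqrt{17} \approx 57.724$)
$-13736 - L = -13736 - 14 \sqrt{17}$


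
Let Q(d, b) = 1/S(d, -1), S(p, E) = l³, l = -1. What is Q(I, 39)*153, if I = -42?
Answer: -153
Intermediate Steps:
S(p, E) = -1 (S(p, E) = (-1)³ = -1)
Q(d, b) = -1 (Q(d, b) = 1/(-1) = -1)
Q(I, 39)*153 = -1*153 = -153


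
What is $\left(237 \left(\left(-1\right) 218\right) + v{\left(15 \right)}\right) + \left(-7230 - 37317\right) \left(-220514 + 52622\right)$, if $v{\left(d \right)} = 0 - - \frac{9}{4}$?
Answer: $\frac{29916133041}{4} \approx 7.479 \cdot 10^{9}$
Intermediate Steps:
$v{\left(d \right)} = \frac{9}{4}$ ($v{\left(d \right)} = 0 - \left(-9\right) \frac{1}{4} = 0 - - \frac{9}{4} = 0 + \frac{9}{4} = \frac{9}{4}$)
$\left(237 \left(\left(-1\right) 218\right) + v{\left(15 \right)}\right) + \left(-7230 - 37317\right) \left(-220514 + 52622\right) = \left(237 \left(\left(-1\right) 218\right) + \frac{9}{4}\right) + \left(-7230 - 37317\right) \left(-220514 + 52622\right) = \left(237 \left(-218\right) + \frac{9}{4}\right) - -7479084924 = \left(-51666 + \frac{9}{4}\right) + 7479084924 = - \frac{206655}{4} + 7479084924 = \frac{29916133041}{4}$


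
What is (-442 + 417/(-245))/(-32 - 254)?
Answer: 108707/70070 ≈ 1.5514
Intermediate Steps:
(-442 + 417/(-245))/(-32 - 254) = (-442 + 417*(-1/245))/(-286) = (-442 - 417/245)*(-1/286) = -108707/245*(-1/286) = 108707/70070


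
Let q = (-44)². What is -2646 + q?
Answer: -710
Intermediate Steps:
q = 1936
-2646 + q = -2646 + 1936 = -710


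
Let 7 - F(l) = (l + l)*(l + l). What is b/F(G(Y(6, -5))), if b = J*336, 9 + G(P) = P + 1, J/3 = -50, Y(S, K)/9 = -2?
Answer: 16800/899 ≈ 18.687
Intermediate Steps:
Y(S, K) = -18 (Y(S, K) = 9*(-2) = -18)
J = -150 (J = 3*(-50) = -150)
G(P) = -8 + P (G(P) = -9 + (P + 1) = -9 + (1 + P) = -8 + P)
F(l) = 7 - 4*l² (F(l) = 7 - (l + l)*(l + l) = 7 - 2*l*2*l = 7 - 4*l²)
b = -50400 (b = -150*336 = -50400)
b/F(G(Y(6, -5))) = -50400/(7 - 4*(-8 - 18)²) = -50400/(7 - 4*(-26)²) = -50400/(7 - 4*676) = -50400/(7 - 2704) = -50400/(-2697) = -50400*(-1/2697) = 16800/899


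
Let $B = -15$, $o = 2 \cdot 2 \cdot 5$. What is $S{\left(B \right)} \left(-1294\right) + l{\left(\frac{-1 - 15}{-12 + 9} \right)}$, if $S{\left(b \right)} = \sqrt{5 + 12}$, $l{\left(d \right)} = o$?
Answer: $20 - 1294 \sqrt{17} \approx -5315.3$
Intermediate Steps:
$o = 20$ ($o = 4 \cdot 5 = 20$)
$l{\left(d \right)} = 20$
$S{\left(b \right)} = \sqrt{17}$
$S{\left(B \right)} \left(-1294\right) + l{\left(\frac{-1 - 15}{-12 + 9} \right)} = \sqrt{17} \left(-1294\right) + 20 = - 1294 \sqrt{17} + 20 = 20 - 1294 \sqrt{17}$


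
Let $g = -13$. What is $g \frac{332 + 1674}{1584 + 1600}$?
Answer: $- \frac{13039}{1592} \approx -8.1903$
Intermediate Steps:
$g \frac{332 + 1674}{1584 + 1600} = - 13 \frac{332 + 1674}{1584 + 1600} = - 13 \cdot \frac{2006}{3184} = - 13 \cdot 2006 \cdot \frac{1}{3184} = \left(-13\right) \frac{1003}{1592} = - \frac{13039}{1592}$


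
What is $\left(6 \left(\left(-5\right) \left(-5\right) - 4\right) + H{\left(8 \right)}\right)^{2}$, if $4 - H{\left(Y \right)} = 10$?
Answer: $14400$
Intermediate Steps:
$H{\left(Y \right)} = -6$ ($H{\left(Y \right)} = 4 - 10 = -6$)
$\left(6 \left(\left(-5\right) \left(-5\right) - 4\right) + H{\left(8 \right)}\right)^{2} = \left(6 \left(\left(-5\right) \left(-5\right) - 4\right) - 6\right)^{2} = \left(6 \left(25 - 4\right) - 6\right)^{2} = \left(6 \cdot 21 - 6\right)^{2} = \left(126 - 6\right)^{2} = 120^{2} = 14400$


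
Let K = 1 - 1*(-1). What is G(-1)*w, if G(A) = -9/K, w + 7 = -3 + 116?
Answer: -477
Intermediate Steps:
w = 106 (w = -7 + (-3 + 116) = -7 + 113 = 106)
K = 2 (K = 1 + 1 = 2)
G(A) = -9/2
G(-1)*w = -9/2*106 = -477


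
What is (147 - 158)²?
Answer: 121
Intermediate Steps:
(147 - 158)² = (-11)² = 121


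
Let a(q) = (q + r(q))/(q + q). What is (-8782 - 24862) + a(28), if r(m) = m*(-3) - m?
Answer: -67291/2 ≈ -33646.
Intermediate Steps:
r(m) = -4*m (r(m) = -3*m - m = -4*m)
a(q) = -3/2 (a(q) = (q - 4*q)/(q + q) = (-3*q)/((2*q)) = (-3*q)*(1/(2*q)) = -3/2)
(-8782 - 24862) + a(28) = (-8782 - 24862) - 3/2 = -33644 - 3/2 = -67291/2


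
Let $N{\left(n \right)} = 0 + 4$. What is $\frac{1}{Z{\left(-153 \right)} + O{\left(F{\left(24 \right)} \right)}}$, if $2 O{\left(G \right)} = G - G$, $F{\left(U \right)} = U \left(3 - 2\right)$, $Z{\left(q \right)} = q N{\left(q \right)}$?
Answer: $- \frac{1}{612} \approx -0.001634$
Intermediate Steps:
$N{\left(n \right)} = 4$
$Z{\left(q \right)} = 4 q$ ($Z{\left(q \right)} = q 4 = 4 q$)
$F{\left(U \right)} = U$ ($F{\left(U \right)} = U 1 = U$)
$O{\left(G \right)} = 0$ ($O{\left(G \right)} = \frac{G - G}{2} = \frac{1}{2} \cdot 0 = 0$)
$\frac{1}{Z{\left(-153 \right)} + O{\left(F{\left(24 \right)} \right)}} = \frac{1}{4 \left(-153\right) + 0} = \frac{1}{-612 + 0} = \frac{1}{-612} = - \frac{1}{612}$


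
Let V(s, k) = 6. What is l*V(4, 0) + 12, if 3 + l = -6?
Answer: -42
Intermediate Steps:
l = -9 (l = -3 - 6 = -9)
l*V(4, 0) + 12 = -9*6 + 12 = -54 + 12 = -42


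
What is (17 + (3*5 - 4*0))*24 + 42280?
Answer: 43048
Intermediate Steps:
(17 + (3*5 - 4*0))*24 + 42280 = (17 + (15 + 0))*24 + 42280 = (17 + 15)*24 + 42280 = 32*24 + 42280 = 768 + 42280 = 43048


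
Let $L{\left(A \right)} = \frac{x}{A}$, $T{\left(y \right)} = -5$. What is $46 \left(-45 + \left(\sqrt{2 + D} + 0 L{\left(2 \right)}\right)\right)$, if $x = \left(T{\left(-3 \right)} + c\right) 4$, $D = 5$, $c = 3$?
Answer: $-2070 + 46 \sqrt{7} \approx -1948.3$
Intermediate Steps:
$x = -8$ ($x = \left(-5 + 3\right) 4 = \left(-2\right) 4 = -8$)
$L{\left(A \right)} = - \frac{8}{A}$
$46 \left(-45 + \left(\sqrt{2 + D} + 0 L{\left(2 \right)}\right)\right) = 46 \left(-45 + \left(\sqrt{2 + 5} + 0 \left(- \frac{8}{2}\right)\right)\right) = 46 \left(-45 + \left(\sqrt{7} + 0 \left(\left(-8\right) \frac{1}{2}\right)\right)\right) = 46 \left(-45 + \left(\sqrt{7} + 0 \left(-4\right)\right)\right) = 46 \left(-45 + \left(\sqrt{7} + 0\right)\right) = 46 \left(-45 + \sqrt{7}\right) = -2070 + 46 \sqrt{7}$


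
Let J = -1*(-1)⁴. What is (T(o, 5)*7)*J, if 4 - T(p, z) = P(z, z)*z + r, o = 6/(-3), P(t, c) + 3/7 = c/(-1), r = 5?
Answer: -183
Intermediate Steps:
P(t, c) = -3/7 - c (P(t, c) = -3/7 + c/(-1) = -3/7 + c*(-1) = -3/7 - c)
o = -2 (o = 6*(-⅓) = -2)
T(p, z) = -1 - z*(-3/7 - z) (T(p, z) = 4 - ((-3/7 - z)*z + 5) = 4 - (z*(-3/7 - z) + 5) = 4 - (5 + z*(-3/7 - z)) = 4 + (-5 - z*(-3/7 - z)) = -1 - z*(-3/7 - z))
J = -1 (J = -1*1 = -1)
(T(o, 5)*7)*J = ((-1 + (⅐)*5*(3 + 7*5))*7)*(-1) = ((-1 + (⅐)*5*(3 + 35))*7)*(-1) = ((-1 + (⅐)*5*38)*7)*(-1) = ((-1 + 190/7)*7)*(-1) = ((183/7)*7)*(-1) = 183*(-1) = -183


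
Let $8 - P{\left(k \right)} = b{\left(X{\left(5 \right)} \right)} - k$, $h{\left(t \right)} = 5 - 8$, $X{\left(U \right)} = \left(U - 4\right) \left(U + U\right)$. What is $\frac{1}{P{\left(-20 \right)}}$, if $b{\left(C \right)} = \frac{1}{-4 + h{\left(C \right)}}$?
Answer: $- \frac{7}{83} \approx -0.084337$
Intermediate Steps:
$X{\left(U \right)} = 2 U \left(-4 + U\right)$ ($X{\left(U \right)} = \left(-4 + U\right) 2 U = 2 U \left(-4 + U\right)$)
$h{\left(t \right)} = -3$ ($h{\left(t \right)} = 5 - 8 = -3$)
$b{\left(C \right)} = - \frac{1}{7}$ ($b{\left(C \right)} = \frac{1}{-4 - 3} = \frac{1}{-7} = - \frac{1}{7}$)
$P{\left(k \right)} = \frac{57}{7} + k$ ($P{\left(k \right)} = 8 - \left(- \frac{1}{7} - k\right) = 8 + \left(\frac{1}{7} + k\right) = \frac{57}{7} + k$)
$\frac{1}{P{\left(-20 \right)}} = \frac{1}{\frac{57}{7} - 20} = \frac{1}{- \frac{83}{7}} = - \frac{7}{83}$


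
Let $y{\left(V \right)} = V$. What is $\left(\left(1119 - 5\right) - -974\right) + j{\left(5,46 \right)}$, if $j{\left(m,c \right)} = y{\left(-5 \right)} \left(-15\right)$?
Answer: $2163$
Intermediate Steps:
$j{\left(m,c \right)} = 75$ ($j{\left(m,c \right)} = \left(-5\right) \left(-15\right) = 75$)
$\left(\left(1119 - 5\right) - -974\right) + j{\left(5,46 \right)} = \left(\left(1119 - 5\right) - -974\right) + 75 = \left(\left(1119 - 5\right) + 974\right) + 75 = \left(1114 + 974\right) + 75 = 2088 + 75 = 2163$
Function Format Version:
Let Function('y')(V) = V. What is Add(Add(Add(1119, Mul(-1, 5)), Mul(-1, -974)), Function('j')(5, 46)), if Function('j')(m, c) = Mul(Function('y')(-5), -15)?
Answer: 2163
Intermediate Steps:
Function('j')(m, c) = 75 (Function('j')(m, c) = Mul(-5, -15) = 75)
Add(Add(Add(1119, Mul(-1, 5)), Mul(-1, -974)), Function('j')(5, 46)) = Add(Add(Add(1119, Mul(-1, 5)), Mul(-1, -974)), 75) = Add(Add(Add(1119, -5), 974), 75) = Add(Add(1114, 974), 75) = Add(2088, 75) = 2163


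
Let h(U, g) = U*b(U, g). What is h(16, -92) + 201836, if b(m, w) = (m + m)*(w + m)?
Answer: 162924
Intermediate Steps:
b(m, w) = 2*m*(m + w) (b(m, w) = (2*m)*(m + w) = 2*m*(m + w))
h(U, g) = 2*U**2*(U + g) (h(U, g) = U*(2*U*(U + g)) = 2*U**2*(U + g))
h(16, -92) + 201836 = 2*16**2*(16 - 92) + 201836 = 2*256*(-76) + 201836 = -38912 + 201836 = 162924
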